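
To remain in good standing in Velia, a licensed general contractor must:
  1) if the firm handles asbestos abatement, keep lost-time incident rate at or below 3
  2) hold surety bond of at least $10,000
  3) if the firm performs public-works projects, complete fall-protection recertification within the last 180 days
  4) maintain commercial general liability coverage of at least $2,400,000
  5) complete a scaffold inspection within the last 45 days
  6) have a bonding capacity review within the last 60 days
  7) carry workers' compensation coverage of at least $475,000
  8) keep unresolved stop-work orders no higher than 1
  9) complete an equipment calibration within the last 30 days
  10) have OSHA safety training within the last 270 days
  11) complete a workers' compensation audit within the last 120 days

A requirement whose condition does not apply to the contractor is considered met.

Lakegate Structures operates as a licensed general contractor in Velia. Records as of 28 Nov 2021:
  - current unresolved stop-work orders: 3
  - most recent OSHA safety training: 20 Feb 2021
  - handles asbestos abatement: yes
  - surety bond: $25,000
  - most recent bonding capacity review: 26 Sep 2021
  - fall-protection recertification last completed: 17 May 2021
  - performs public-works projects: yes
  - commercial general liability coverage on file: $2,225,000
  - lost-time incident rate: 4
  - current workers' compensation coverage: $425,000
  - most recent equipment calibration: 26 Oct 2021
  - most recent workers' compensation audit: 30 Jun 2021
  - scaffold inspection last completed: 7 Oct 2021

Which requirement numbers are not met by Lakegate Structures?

1, 3, 4, 5, 6, 7, 8, 9, 10, 11

1. condition 'handles asbestos abatement' holds; lost-time incident rate 4 > 3 → not met
2. surety bond $25,000 ≥ $10,000 → met
3. condition 'performs public-works projects' holds; fall-protection recertification 195 days ago vs limit 180 → not met
4. commercial general liability coverage $2,225,000 < $2,400,000 → not met
5. scaffold inspection 52 days ago vs limit 45 → not met
6. bonding capacity review 63 days ago vs limit 60 → not met
7. workers' compensation coverage $425,000 < $475,000 → not met
8. unresolved stop-work orders 3 > 1 → not met
9. equipment calibration 33 days ago vs limit 30 → not met
10. OSHA safety training 281 days ago vs limit 270 → not met
11. workers' compensation audit 151 days ago vs limit 120 → not met
Not met: 1, 3, 4, 5, 6, 7, 8, 9, 10, 11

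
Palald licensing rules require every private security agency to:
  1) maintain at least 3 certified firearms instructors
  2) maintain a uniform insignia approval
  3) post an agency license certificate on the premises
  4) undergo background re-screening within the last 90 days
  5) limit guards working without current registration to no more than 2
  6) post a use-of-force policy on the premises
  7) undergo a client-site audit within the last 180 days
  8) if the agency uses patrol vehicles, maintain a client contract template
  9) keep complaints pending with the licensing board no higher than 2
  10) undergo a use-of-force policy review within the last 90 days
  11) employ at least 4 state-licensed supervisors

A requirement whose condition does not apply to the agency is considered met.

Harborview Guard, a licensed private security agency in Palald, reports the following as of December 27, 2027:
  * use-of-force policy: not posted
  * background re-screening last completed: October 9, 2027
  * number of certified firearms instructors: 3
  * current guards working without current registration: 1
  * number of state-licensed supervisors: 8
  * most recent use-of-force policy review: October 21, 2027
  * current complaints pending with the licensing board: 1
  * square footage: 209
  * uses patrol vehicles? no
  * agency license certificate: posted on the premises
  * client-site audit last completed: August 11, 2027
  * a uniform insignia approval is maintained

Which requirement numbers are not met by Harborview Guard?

1. certified firearms instructors 3 ≥ 3 → met
2. uniform insignia approval present → met
3. agency license certificate present → met
4. background re-screening 79 days ago vs limit 90 → met
5. guards working without current registration 1 ≤ 2 → met
6. use-of-force policy absent → not met
7. client-site audit 138 days ago vs limit 180 → met
8. condition 'uses patrol vehicles' does not hold → requirement n/a → met
9. complaints pending with the licensing board 1 ≤ 2 → met
10. use-of-force policy review 67 days ago vs limit 90 → met
11. state-licensed supervisors 8 ≥ 4 → met
Not met: 6

6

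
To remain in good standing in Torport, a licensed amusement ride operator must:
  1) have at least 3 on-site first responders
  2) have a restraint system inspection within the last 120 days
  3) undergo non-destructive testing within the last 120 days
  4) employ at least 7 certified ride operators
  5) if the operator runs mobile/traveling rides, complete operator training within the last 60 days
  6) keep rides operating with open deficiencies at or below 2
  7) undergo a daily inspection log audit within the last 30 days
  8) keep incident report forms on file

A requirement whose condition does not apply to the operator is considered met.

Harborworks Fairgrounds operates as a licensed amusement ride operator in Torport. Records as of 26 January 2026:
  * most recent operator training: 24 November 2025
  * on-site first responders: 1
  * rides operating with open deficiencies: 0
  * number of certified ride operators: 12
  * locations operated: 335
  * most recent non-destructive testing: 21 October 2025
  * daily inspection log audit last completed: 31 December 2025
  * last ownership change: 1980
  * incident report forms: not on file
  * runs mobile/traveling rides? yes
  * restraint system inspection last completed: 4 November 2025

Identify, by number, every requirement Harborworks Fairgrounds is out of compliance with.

1. on-site first responders 1 < 3 → not met
2. restraint system inspection 83 days ago vs limit 120 → met
3. non-destructive testing 97 days ago vs limit 120 → met
4. certified ride operators 12 ≥ 7 → met
5. condition 'runs mobile/traveling rides' holds; operator training 63 days ago vs limit 60 → not met
6. rides operating with open deficiencies 0 ≤ 2 → met
7. daily inspection log audit 26 days ago vs limit 30 → met
8. incident report forms absent → not met
Not met: 1, 5, 8

1, 5, 8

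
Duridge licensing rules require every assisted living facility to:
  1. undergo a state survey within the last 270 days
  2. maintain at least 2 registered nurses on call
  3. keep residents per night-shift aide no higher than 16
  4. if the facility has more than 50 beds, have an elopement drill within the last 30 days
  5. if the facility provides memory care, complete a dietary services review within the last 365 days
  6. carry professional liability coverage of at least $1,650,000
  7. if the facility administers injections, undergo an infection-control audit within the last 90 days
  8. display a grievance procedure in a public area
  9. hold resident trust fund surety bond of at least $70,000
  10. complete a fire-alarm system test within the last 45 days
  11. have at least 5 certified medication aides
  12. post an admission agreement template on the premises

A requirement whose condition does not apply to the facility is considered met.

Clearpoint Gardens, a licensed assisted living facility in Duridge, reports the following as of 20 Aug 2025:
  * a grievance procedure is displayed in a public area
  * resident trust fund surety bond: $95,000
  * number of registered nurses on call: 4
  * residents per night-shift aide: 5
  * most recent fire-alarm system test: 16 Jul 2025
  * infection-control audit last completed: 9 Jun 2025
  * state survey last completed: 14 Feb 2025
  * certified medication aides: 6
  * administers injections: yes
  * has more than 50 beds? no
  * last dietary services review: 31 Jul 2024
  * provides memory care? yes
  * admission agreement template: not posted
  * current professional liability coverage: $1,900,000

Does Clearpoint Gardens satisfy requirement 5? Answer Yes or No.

No

5. condition 'provides memory care' holds; dietary services review 385 days ago vs limit 365 → not met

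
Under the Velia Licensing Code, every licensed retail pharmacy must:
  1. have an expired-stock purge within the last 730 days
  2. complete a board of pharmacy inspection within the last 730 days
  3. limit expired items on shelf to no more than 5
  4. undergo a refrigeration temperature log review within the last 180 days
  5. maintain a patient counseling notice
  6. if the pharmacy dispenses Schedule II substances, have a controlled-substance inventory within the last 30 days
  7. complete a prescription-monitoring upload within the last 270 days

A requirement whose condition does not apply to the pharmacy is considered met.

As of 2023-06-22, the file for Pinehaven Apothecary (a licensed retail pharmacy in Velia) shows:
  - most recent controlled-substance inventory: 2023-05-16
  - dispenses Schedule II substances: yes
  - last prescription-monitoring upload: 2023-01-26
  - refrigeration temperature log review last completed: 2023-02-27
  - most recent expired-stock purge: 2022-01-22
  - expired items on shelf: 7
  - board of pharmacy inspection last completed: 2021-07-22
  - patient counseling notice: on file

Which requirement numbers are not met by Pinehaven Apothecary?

1. expired-stock purge 516 days ago vs limit 730 → met
2. board of pharmacy inspection 700 days ago vs limit 730 → met
3. expired items on shelf 7 > 5 → not met
4. refrigeration temperature log review 115 days ago vs limit 180 → met
5. patient counseling notice present → met
6. condition 'dispenses Schedule II substances' holds; controlled-substance inventory 37 days ago vs limit 30 → not met
7. prescription-monitoring upload 147 days ago vs limit 270 → met
Not met: 3, 6

3, 6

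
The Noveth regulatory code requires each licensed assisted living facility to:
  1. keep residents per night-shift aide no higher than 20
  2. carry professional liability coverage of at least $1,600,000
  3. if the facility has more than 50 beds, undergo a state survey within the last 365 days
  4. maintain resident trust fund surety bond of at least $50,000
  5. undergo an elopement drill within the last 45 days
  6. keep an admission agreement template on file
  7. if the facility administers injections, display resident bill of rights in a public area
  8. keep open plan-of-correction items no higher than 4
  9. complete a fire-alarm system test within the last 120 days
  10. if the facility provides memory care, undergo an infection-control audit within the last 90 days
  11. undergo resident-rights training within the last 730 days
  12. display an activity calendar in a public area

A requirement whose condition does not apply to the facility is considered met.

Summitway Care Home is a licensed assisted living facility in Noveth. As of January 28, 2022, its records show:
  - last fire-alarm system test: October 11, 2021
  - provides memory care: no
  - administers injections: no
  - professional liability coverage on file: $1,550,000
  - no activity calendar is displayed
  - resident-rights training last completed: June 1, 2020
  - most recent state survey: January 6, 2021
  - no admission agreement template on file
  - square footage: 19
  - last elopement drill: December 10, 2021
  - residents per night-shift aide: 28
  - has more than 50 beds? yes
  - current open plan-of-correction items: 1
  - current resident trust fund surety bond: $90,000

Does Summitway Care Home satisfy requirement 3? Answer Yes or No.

No

3. condition 'has more than 50 beds' holds; state survey 387 days ago vs limit 365 → not met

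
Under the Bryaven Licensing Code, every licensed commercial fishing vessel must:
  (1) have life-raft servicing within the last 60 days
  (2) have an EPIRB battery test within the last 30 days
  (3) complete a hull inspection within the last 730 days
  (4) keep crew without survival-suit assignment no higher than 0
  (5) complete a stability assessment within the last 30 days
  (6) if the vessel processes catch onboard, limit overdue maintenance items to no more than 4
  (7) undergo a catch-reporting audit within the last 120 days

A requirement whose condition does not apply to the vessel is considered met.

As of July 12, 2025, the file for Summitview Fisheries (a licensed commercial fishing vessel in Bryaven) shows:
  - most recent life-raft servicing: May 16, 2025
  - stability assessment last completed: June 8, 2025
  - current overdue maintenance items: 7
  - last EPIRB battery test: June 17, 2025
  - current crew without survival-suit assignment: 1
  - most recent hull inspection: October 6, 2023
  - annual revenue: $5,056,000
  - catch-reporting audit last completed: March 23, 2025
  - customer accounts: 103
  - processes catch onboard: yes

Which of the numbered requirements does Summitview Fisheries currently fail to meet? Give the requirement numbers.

4, 5, 6

1. life-raft servicing 57 days ago vs limit 60 → met
2. EPIRB battery test 25 days ago vs limit 30 → met
3. hull inspection 645 days ago vs limit 730 → met
4. crew without survival-suit assignment 1 > 0 → not met
5. stability assessment 34 days ago vs limit 30 → not met
6. condition 'processes catch onboard' holds; overdue maintenance items 7 > 4 → not met
7. catch-reporting audit 111 days ago vs limit 120 → met
Not met: 4, 5, 6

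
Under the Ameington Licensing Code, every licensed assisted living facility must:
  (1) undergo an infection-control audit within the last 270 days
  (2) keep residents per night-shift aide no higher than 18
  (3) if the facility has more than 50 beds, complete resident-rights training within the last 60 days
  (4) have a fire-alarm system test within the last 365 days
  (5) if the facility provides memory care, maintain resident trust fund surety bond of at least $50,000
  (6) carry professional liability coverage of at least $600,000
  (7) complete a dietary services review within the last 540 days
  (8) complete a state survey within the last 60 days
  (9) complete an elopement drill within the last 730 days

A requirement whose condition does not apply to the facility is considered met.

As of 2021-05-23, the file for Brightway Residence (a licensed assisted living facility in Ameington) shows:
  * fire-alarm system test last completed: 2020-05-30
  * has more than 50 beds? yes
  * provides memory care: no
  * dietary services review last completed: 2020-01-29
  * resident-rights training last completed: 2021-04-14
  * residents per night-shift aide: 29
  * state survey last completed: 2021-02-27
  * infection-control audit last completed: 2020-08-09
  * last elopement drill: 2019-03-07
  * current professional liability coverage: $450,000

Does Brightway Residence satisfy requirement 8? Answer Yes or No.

No

8. state survey 85 days ago vs limit 60 → not met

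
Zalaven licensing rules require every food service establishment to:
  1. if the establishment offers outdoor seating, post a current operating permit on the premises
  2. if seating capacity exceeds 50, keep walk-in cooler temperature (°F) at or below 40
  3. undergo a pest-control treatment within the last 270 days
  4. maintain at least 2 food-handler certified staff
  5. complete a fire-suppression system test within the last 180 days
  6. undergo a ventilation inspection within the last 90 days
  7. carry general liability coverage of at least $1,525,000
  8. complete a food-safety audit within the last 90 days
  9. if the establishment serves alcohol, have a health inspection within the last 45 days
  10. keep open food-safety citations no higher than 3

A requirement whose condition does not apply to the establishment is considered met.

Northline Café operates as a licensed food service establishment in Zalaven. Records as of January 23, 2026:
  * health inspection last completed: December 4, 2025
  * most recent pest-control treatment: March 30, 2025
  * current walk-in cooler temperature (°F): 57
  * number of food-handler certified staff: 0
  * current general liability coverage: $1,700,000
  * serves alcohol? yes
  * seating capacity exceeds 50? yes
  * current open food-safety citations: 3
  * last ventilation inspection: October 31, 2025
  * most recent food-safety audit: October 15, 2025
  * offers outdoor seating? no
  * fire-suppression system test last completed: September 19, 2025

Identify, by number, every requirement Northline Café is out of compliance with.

2, 3, 4, 8, 9

1. condition 'offers outdoor seating' does not hold → requirement n/a → met
2. condition 'seating capacity exceeds 50' holds; walk-in cooler temperature (°F) 57 > 40 → not met
3. pest-control treatment 299 days ago vs limit 270 → not met
4. food-handler certified staff 0 < 2 → not met
5. fire-suppression system test 126 days ago vs limit 180 → met
6. ventilation inspection 84 days ago vs limit 90 → met
7. general liability coverage $1,700,000 ≥ $1,525,000 → met
8. food-safety audit 100 days ago vs limit 90 → not met
9. condition 'serves alcohol' holds; health inspection 50 days ago vs limit 45 → not met
10. open food-safety citations 3 ≤ 3 → met
Not met: 2, 3, 4, 8, 9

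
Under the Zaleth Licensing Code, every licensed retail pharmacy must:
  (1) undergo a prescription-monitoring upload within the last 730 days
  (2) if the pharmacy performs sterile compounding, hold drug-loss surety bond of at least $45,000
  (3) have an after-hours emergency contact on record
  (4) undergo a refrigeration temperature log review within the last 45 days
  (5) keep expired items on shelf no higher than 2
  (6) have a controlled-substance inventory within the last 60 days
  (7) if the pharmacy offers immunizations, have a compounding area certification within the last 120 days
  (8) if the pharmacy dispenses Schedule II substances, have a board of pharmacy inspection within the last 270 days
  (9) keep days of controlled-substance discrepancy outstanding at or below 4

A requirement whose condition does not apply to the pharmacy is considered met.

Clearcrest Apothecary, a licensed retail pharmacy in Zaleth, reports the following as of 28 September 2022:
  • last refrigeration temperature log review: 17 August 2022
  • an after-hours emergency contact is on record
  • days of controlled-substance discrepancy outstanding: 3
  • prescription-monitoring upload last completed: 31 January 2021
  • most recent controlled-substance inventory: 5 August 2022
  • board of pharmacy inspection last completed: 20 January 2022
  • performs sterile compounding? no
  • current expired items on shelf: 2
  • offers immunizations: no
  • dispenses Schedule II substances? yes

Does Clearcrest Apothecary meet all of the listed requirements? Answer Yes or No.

Yes

1. prescription-monitoring upload 605 days ago vs limit 730 → met
2. condition 'performs sterile compounding' does not hold → requirement n/a → met
3. after-hours emergency contact present → met
4. refrigeration temperature log review 42 days ago vs limit 45 → met
5. expired items on shelf 2 ≤ 2 → met
6. controlled-substance inventory 54 days ago vs limit 60 → met
7. condition 'offers immunizations' does not hold → requirement n/a → met
8. condition 'dispenses Schedule II substances' holds; board of pharmacy inspection 251 days ago vs limit 270 → met
9. days of controlled-substance discrepancy outstanding 3 ≤ 4 → met
All met.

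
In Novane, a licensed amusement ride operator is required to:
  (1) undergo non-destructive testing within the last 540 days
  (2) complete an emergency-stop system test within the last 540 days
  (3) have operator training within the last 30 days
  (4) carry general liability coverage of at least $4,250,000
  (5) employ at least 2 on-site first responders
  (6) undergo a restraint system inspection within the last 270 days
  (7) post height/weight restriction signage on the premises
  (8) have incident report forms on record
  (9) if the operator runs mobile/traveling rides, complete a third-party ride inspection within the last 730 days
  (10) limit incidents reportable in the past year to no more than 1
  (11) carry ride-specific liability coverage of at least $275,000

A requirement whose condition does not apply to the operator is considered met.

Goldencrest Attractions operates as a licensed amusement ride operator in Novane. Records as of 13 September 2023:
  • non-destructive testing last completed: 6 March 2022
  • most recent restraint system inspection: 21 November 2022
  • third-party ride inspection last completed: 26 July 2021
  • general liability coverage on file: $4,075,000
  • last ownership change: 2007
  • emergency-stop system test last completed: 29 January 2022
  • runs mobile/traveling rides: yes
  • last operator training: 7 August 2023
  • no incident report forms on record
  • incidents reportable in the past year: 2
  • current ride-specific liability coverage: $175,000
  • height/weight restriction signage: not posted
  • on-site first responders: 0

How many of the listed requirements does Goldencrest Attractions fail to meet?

11

1. non-destructive testing 556 days ago vs limit 540 → not met
2. emergency-stop system test 592 days ago vs limit 540 → not met
3. operator training 37 days ago vs limit 30 → not met
4. general liability coverage $4,075,000 < $4,250,000 → not met
5. on-site first responders 0 < 2 → not met
6. restraint system inspection 296 days ago vs limit 270 → not met
7. height/weight restriction signage absent → not met
8. incident report forms absent → not met
9. condition 'runs mobile/traveling rides' holds; third-party ride inspection 779 days ago vs limit 730 → not met
10. incidents reportable in the past year 2 > 1 → not met
11. ride-specific liability coverage $175,000 < $275,000 → not met
Not met: 11 of 11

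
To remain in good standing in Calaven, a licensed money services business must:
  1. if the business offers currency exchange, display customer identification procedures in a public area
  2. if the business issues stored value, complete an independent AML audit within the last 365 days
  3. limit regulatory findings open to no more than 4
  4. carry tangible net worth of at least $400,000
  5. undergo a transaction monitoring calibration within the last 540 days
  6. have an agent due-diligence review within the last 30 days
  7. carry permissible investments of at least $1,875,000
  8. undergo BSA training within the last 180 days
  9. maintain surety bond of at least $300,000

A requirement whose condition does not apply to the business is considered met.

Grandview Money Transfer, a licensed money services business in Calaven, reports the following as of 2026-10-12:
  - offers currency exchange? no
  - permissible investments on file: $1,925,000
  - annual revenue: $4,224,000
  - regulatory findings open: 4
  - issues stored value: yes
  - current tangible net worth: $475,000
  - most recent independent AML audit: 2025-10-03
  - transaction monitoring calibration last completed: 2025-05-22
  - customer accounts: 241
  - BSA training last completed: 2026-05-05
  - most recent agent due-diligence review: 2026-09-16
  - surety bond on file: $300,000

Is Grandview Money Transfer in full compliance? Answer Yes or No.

No

1. condition 'offers currency exchange' does not hold → requirement n/a → met
2. condition 'issues stored value' holds; independent AML audit 374 days ago vs limit 365 → not met
3. regulatory findings open 4 ≤ 4 → met
4. tangible net worth $475,000 ≥ $400,000 → met
5. transaction monitoring calibration 508 days ago vs limit 540 → met
6. agent due-diligence review 26 days ago vs limit 30 → met
7. permissible investments $1,925,000 ≥ $1,875,000 → met
8. BSA training 160 days ago vs limit 180 → met
9. surety bond $300,000 ≥ $300,000 → met
Not met: 2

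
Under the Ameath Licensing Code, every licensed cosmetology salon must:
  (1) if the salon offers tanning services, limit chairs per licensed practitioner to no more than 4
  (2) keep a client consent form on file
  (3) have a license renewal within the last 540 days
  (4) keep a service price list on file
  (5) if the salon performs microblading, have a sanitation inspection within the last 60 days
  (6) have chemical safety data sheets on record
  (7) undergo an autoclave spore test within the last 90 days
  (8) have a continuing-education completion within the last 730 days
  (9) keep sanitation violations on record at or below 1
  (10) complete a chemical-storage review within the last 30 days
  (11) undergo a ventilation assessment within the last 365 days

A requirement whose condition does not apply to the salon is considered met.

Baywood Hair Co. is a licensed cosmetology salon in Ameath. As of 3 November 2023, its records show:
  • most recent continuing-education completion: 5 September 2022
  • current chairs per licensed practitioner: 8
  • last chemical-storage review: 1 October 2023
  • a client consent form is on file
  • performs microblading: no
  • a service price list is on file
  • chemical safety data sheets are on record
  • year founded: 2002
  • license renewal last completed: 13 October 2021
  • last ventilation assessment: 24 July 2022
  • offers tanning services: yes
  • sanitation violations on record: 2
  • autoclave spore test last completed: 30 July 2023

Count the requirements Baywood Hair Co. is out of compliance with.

1. condition 'offers tanning services' holds; chairs per licensed practitioner 8 > 4 → not met
2. client consent form present → met
3. license renewal 751 days ago vs limit 540 → not met
4. service price list present → met
5. condition 'performs microblading' does not hold → requirement n/a → met
6. chemical safety data sheets present → met
7. autoclave spore test 96 days ago vs limit 90 → not met
8. continuing-education completion 424 days ago vs limit 730 → met
9. sanitation violations on record 2 > 1 → not met
10. chemical-storage review 33 days ago vs limit 30 → not met
11. ventilation assessment 467 days ago vs limit 365 → not met
Not met: 6 of 11

6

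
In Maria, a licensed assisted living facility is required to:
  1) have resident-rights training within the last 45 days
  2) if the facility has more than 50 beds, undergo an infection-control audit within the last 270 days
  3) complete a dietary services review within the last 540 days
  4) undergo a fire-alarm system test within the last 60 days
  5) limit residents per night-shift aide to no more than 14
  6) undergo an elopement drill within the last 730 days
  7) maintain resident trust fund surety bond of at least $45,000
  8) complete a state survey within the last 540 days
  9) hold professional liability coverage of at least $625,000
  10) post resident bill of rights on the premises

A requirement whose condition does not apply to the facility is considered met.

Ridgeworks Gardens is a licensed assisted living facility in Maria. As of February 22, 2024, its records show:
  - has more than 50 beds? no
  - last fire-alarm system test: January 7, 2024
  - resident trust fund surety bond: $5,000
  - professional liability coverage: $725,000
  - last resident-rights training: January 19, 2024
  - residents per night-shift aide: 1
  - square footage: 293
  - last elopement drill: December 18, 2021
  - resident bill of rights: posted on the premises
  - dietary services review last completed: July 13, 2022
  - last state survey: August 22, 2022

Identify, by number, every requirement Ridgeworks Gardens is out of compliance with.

1. resident-rights training 34 days ago vs limit 45 → met
2. condition 'has more than 50 beds' does not hold → requirement n/a → met
3. dietary services review 589 days ago vs limit 540 → not met
4. fire-alarm system test 46 days ago vs limit 60 → met
5. residents per night-shift aide 1 ≤ 14 → met
6. elopement drill 796 days ago vs limit 730 → not met
7. resident trust fund surety bond $5,000 < $45,000 → not met
8. state survey 549 days ago vs limit 540 → not met
9. professional liability coverage $725,000 ≥ $625,000 → met
10. resident bill of rights present → met
Not met: 3, 6, 7, 8

3, 6, 7, 8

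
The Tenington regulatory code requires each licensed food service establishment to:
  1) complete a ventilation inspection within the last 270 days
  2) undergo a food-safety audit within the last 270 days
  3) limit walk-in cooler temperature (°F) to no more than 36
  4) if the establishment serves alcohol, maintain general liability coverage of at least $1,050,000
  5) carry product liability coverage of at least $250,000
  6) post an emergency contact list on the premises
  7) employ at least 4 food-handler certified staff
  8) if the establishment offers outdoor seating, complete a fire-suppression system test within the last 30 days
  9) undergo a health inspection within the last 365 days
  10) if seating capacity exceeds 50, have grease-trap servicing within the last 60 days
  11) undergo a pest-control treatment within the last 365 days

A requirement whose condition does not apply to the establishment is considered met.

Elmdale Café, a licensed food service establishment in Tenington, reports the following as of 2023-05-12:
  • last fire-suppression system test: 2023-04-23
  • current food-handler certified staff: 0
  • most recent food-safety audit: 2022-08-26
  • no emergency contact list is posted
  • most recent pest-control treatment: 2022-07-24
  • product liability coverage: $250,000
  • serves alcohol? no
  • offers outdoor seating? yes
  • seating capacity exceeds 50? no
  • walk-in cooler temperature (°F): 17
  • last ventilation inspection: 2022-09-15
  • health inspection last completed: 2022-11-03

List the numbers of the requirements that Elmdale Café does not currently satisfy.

6, 7

1. ventilation inspection 239 days ago vs limit 270 → met
2. food-safety audit 259 days ago vs limit 270 → met
3. walk-in cooler temperature (°F) 17 ≤ 36 → met
4. condition 'serves alcohol' does not hold → requirement n/a → met
5. product liability coverage $250,000 ≥ $250,000 → met
6. emergency contact list absent → not met
7. food-handler certified staff 0 < 4 → not met
8. condition 'offers outdoor seating' holds; fire-suppression system test 19 days ago vs limit 30 → met
9. health inspection 190 days ago vs limit 365 → met
10. condition 'seating capacity exceeds 50' does not hold → requirement n/a → met
11. pest-control treatment 292 days ago vs limit 365 → met
Not met: 6, 7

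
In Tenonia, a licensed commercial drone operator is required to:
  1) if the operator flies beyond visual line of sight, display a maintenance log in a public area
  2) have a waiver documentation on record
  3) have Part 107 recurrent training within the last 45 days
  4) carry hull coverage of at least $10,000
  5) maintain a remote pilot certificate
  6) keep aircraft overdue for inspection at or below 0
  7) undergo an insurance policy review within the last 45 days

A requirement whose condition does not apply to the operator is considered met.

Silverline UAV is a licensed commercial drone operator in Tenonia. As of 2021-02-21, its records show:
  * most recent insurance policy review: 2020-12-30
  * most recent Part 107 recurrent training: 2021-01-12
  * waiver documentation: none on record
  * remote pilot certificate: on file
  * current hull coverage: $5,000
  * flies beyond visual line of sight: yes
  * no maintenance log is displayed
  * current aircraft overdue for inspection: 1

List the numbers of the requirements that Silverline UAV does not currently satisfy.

1, 2, 4, 6, 7

1. condition 'flies beyond visual line of sight' holds; maintenance log absent → not met
2. waiver documentation absent → not met
3. Part 107 recurrent training 40 days ago vs limit 45 → met
4. hull coverage $5,000 < $10,000 → not met
5. remote pilot certificate present → met
6. aircraft overdue for inspection 1 > 0 → not met
7. insurance policy review 53 days ago vs limit 45 → not met
Not met: 1, 2, 4, 6, 7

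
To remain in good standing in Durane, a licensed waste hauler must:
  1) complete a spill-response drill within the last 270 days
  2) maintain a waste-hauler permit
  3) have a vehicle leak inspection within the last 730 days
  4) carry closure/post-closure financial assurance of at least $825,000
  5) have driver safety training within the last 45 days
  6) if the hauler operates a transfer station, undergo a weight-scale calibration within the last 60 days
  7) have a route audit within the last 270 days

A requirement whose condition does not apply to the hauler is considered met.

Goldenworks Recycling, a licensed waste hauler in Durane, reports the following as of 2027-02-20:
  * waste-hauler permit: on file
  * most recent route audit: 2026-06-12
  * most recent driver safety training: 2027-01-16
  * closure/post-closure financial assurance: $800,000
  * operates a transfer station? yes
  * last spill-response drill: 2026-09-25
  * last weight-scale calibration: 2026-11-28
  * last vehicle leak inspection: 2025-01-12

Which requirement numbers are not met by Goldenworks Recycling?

1. spill-response drill 148 days ago vs limit 270 → met
2. waste-hauler permit present → met
3. vehicle leak inspection 769 days ago vs limit 730 → not met
4. closure/post-closure financial assurance $800,000 < $825,000 → not met
5. driver safety training 35 days ago vs limit 45 → met
6. condition 'operates a transfer station' holds; weight-scale calibration 84 days ago vs limit 60 → not met
7. route audit 253 days ago vs limit 270 → met
Not met: 3, 4, 6

3, 4, 6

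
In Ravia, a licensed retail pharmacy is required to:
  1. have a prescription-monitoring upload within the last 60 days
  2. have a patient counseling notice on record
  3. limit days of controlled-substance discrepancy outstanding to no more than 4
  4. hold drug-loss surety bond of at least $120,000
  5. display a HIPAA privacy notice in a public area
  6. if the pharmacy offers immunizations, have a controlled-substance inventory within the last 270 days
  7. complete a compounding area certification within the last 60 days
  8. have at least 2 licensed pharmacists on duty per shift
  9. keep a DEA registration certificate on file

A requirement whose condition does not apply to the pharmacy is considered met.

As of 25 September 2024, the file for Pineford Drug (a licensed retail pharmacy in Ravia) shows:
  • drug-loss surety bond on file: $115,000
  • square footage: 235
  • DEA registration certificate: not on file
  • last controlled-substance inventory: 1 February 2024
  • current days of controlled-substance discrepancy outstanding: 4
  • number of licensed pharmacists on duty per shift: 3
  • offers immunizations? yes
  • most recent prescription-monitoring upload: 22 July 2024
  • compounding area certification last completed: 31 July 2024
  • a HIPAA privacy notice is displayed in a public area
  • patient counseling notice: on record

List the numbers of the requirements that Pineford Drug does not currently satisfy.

1, 4, 9

1. prescription-monitoring upload 65 days ago vs limit 60 → not met
2. patient counseling notice present → met
3. days of controlled-substance discrepancy outstanding 4 ≤ 4 → met
4. drug-loss surety bond $115,000 < $120,000 → not met
5. HIPAA privacy notice present → met
6. condition 'offers immunizations' holds; controlled-substance inventory 237 days ago vs limit 270 → met
7. compounding area certification 56 days ago vs limit 60 → met
8. licensed pharmacists on duty per shift 3 ≥ 2 → met
9. DEA registration certificate absent → not met
Not met: 1, 4, 9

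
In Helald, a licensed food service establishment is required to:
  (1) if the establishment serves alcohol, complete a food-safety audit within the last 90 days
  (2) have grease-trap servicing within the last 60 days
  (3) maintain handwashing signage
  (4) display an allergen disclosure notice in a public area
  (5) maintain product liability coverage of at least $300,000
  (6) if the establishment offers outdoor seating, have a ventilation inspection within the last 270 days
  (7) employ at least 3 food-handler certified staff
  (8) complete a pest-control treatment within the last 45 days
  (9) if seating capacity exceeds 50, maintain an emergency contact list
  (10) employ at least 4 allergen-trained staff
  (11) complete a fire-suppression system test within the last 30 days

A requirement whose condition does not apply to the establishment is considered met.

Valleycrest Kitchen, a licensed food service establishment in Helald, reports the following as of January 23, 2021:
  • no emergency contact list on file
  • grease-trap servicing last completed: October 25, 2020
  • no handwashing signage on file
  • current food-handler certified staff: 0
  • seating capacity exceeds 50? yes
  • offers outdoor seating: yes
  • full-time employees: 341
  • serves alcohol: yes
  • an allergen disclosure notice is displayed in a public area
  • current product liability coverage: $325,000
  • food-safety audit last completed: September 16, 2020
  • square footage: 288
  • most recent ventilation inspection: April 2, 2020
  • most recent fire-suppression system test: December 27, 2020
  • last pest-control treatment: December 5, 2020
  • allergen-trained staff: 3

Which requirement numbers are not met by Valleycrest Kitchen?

1. condition 'serves alcohol' holds; food-safety audit 129 days ago vs limit 90 → not met
2. grease-trap servicing 90 days ago vs limit 60 → not met
3. handwashing signage absent → not met
4. allergen disclosure notice present → met
5. product liability coverage $325,000 ≥ $300,000 → met
6. condition 'offers outdoor seating' holds; ventilation inspection 296 days ago vs limit 270 → not met
7. food-handler certified staff 0 < 3 → not met
8. pest-control treatment 49 days ago vs limit 45 → not met
9. condition 'seating capacity exceeds 50' holds; emergency contact list absent → not met
10. allergen-trained staff 3 < 4 → not met
11. fire-suppression system test 27 days ago vs limit 30 → met
Not met: 1, 2, 3, 6, 7, 8, 9, 10

1, 2, 3, 6, 7, 8, 9, 10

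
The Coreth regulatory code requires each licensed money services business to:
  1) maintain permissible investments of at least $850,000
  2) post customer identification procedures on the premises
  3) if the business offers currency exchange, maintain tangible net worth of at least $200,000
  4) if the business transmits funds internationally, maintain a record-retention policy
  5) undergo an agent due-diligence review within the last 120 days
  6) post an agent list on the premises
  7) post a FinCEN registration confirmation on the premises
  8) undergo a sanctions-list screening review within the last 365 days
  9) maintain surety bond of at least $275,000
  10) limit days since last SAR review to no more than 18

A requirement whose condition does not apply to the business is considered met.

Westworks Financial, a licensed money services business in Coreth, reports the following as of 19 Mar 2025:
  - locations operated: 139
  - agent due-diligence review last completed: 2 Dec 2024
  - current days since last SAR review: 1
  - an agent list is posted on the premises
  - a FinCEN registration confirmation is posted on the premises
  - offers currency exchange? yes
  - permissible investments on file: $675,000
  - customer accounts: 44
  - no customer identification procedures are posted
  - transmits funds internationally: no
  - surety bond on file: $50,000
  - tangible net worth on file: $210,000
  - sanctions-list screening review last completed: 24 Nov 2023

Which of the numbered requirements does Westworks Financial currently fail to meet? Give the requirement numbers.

1. permissible investments $675,000 < $850,000 → not met
2. customer identification procedures absent → not met
3. condition 'offers currency exchange' holds; tangible net worth $210,000 ≥ $200,000 → met
4. condition 'transmits funds internationally' does not hold → requirement n/a → met
5. agent due-diligence review 107 days ago vs limit 120 → met
6. agent list present → met
7. FinCEN registration confirmation present → met
8. sanctions-list screening review 481 days ago vs limit 365 → not met
9. surety bond $50,000 < $275,000 → not met
10. days since last SAR review 1 ≤ 18 → met
Not met: 1, 2, 8, 9

1, 2, 8, 9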